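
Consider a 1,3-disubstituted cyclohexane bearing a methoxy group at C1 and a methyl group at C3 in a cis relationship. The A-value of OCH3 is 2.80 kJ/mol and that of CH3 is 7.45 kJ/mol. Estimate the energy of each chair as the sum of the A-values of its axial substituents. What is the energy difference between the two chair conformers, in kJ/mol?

10.25 kJ/mol

C1 and C3 have the same parity, so for the cis isomer the two substituents are e,e in one chair and a,a in the other.
Chair I (methoxy axial, methyl axial): E = 10.25 kJ/mol.
Chair II (methoxy equatorial, methyl equatorial): E = 0.00 kJ/mol.
ΔE = 10.25 − 0.00 = 10.25 kJ/mol; chair II is more stable.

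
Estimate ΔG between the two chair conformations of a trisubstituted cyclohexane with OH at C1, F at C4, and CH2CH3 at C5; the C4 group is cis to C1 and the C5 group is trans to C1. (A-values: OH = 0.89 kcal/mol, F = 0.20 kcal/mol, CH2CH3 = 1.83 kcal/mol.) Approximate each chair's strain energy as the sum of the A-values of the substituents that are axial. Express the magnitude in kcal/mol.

Chair I (hydroxyl axial, fluoro equatorial, ethyl equatorial): E = 0.89 kcal/mol.
Chair II (hydroxyl equatorial, fluoro axial, ethyl axial): E = 2.03 kcal/mol.
ΔE = 2.03 − 0.89 = 1.14 kcal/mol; chair I is more stable.

1.14 kcal/mol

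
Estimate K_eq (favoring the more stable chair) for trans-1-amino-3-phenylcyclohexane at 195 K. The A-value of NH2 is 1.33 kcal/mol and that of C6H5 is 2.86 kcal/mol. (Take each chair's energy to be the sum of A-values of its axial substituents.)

K ≈ 51.9

C1 and C3 have the same parity, so for the trans isomer the two substituents are one axial and one equatorial in each chair.
Chair I (amino axial, phenyl equatorial): E = 1.33 kcal/mol; chair II (amino equatorial, phenyl axial): E = 2.86 kcal/mol.
ΔG = 1.53 kcal/mol between the two chairs.
K = exp(ΔG/RT) with R = 1.987×10⁻³ kcal mol⁻¹ K⁻¹ and T = 195 K gives K ≈ 51.9.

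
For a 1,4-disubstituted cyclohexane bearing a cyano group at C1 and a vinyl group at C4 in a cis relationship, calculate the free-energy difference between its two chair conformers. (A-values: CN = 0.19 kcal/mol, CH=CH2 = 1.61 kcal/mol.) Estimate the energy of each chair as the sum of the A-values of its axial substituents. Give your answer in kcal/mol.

1.42 kcal/mol

C1 and C4 have opposite parity, so for the cis isomer the two substituents are one axial and one equatorial in each chair.
Chair I (cyano axial, vinyl equatorial): E = 0.19 kcal/mol.
Chair II (cyano equatorial, vinyl axial): E = 1.61 kcal/mol.
ΔE = 1.61 − 0.19 = 1.42 kcal/mol; chair I is more stable.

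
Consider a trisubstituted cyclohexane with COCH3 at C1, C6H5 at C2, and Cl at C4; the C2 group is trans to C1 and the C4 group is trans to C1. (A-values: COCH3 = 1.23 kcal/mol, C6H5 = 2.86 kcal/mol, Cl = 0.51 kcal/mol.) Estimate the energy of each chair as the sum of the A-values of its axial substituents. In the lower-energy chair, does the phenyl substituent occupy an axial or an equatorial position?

equatorial

Chair I (acetyl axial, phenyl axial, chloro axial): E = 4.60 kcal/mol.
Chair II (acetyl equatorial, phenyl equatorial, chloro equatorial): E = 0.00 kcal/mol.
Chair II is the more stable (lower-energy) conformer, and in that chair the phenyl group is equatorial.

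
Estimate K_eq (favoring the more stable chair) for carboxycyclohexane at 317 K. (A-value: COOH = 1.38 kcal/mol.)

K ≈ 8.94

One chair has the carboxyl group axial (E = 1.38 kcal/mol) and the other has it equatorial (E = 0).
ΔG = 1.38 kcal/mol between the two chairs.
K = exp(ΔG/RT) with R = 1.987×10⁻³ kcal mol⁻¹ K⁻¹ and T = 317 K gives K ≈ 8.94.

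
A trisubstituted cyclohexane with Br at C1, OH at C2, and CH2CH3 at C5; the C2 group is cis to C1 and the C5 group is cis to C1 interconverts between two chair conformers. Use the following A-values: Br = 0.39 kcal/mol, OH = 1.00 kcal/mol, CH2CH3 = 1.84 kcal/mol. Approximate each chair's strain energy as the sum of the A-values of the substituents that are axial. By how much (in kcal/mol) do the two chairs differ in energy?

1.23 kcal/mol

Chair I (bromo axial, hydroxyl equatorial, ethyl axial): E = 2.23 kcal/mol.
Chair II (bromo equatorial, hydroxyl axial, ethyl equatorial): E = 1.00 kcal/mol.
ΔE = 2.23 − 1.00 = 1.23 kcal/mol; chair II is more stable.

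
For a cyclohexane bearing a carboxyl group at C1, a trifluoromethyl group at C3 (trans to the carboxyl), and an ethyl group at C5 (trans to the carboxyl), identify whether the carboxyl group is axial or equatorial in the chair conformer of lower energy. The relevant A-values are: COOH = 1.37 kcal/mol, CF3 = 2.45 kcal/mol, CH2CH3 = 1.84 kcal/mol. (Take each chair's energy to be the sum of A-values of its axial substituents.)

Chair I (carboxyl axial, trifluoromethyl equatorial, ethyl equatorial): E = 1.37 kcal/mol.
Chair II (carboxyl equatorial, trifluoromethyl axial, ethyl axial): E = 4.29 kcal/mol.
Chair I is the more stable (lower-energy) conformer, and in that chair the carboxyl group is axial.

axial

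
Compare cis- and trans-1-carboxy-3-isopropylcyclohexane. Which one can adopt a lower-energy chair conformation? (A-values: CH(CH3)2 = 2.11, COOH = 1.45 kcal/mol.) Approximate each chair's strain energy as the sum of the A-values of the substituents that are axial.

cis

At 1,3 positions (parity same): cis → (e,e or a,a); trans → (a,e or e,a).
Best chair for cis: E = 0.00 kcal/mol; best chair for trans: E = 1.45 kcal/mol.
The cis isomer is lower by 1.45 kcal/mol.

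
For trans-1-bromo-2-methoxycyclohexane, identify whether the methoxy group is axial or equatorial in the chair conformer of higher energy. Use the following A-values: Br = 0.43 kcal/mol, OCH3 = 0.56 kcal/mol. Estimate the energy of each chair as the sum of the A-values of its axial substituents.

axial

C1 and C2 have opposite parity, so for the trans isomer the two substituents are e,e in one chair and a,a in the other.
Chair I (bromo axial, methoxy axial): E = 0.99 kcal/mol.
Chair II (bromo equatorial, methoxy equatorial): E = 0.00 kcal/mol.
Chair I is the less stable (higher-energy) conformer, and in that chair the methoxy group is axial.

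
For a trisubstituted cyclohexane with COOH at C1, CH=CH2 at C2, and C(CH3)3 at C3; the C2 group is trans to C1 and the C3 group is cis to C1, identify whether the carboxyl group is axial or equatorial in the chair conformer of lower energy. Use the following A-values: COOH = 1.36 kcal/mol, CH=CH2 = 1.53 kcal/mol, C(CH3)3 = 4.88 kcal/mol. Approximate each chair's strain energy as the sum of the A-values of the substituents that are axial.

Chair I (carboxyl axial, vinyl axial, tert-butyl axial): E = 7.77 kcal/mol.
Chair II (carboxyl equatorial, vinyl equatorial, tert-butyl equatorial): E = 0.00 kcal/mol.
Chair II is the more stable (lower-energy) conformer, and in that chair the carboxyl group is equatorial.

equatorial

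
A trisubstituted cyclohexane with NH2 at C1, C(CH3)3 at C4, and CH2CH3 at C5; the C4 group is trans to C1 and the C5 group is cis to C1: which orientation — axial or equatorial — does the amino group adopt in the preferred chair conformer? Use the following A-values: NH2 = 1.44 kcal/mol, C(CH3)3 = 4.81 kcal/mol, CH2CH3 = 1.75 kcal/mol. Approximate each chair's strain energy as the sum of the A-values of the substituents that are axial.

Chair I (amino axial, tert-butyl axial, ethyl axial): E = 8.00 kcal/mol.
Chair II (amino equatorial, tert-butyl equatorial, ethyl equatorial): E = 0.00 kcal/mol.
Chair II is the more stable (lower-energy) conformer, and in that chair the amino group is equatorial.

equatorial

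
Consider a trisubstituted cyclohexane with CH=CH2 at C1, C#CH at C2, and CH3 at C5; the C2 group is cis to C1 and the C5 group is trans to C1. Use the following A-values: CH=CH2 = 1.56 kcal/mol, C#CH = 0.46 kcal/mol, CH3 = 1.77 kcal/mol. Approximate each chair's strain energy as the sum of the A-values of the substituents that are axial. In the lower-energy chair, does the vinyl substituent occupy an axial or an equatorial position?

Chair I (vinyl axial, ethynyl equatorial, methyl equatorial): E = 1.56 kcal/mol.
Chair II (vinyl equatorial, ethynyl axial, methyl axial): E = 2.23 kcal/mol.
Chair I is the more stable (lower-energy) conformer, and in that chair the vinyl group is axial.

axial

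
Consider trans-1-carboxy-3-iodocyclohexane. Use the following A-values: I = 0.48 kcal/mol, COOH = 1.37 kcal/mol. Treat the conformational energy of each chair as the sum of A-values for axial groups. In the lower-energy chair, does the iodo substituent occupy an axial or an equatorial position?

C1 and C3 have the same parity, so for the trans isomer the two substituents are one axial and one equatorial in each chair.
Chair I (iodo axial, carboxyl equatorial): E = 0.48 kcal/mol.
Chair II (iodo equatorial, carboxyl axial): E = 1.37 kcal/mol.
Chair I is the more stable (lower-energy) conformer, and in that chair the iodo group is axial.

axial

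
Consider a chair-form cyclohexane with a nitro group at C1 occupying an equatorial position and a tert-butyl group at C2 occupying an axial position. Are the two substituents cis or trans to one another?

C1 and C2 have opposite parity, so their axial bonds point in opposite directions.
With opposite-parity carbons, two substituents on the same face are one axial and one equatorial; opposite faces give both axial or both equatorial.
Here the groups are equatorial/axial → same face → cis.

cis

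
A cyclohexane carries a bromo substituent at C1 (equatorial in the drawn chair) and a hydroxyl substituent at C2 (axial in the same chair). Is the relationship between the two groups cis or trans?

cis

C1 and C2 have opposite parity, so their axial bonds point in opposite directions.
With opposite-parity carbons, two substituents on the same face are one axial and one equatorial; opposite faces give both axial or both equatorial.
Here the groups are equatorial/axial → same face → cis.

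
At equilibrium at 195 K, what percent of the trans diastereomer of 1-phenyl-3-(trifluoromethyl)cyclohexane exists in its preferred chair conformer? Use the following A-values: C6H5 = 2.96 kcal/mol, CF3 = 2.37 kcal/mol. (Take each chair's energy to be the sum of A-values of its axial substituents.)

C1 and C3 have the same parity, so for the trans isomer the two substituents are one axial and one equatorial in each chair.
Chair I (phenyl axial, trifluoromethyl equatorial): E = 2.96 kcal/mol; chair II (phenyl equatorial, trifluoromethyl axial): E = 2.37 kcal/mol.
ΔG = 0.59 kcal/mol between the two chairs.
K = exp(ΔG/RT) with R = 1.987×10⁻³ kcal mol⁻¹ K⁻¹ and T = 195 K gives K ≈ 4.58.
Fraction in the lower-energy chair = K/(K+1) = 82.1%.

82.1%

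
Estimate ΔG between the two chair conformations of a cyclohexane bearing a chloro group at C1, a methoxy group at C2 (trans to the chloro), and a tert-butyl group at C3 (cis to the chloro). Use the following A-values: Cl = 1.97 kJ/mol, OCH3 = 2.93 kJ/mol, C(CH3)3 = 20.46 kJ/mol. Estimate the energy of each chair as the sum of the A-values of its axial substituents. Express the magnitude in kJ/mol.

Chair I (chloro axial, methoxy axial, tert-butyl axial): E = 25.36 kJ/mol.
Chair II (chloro equatorial, methoxy equatorial, tert-butyl equatorial): E = 0.00 kJ/mol.
ΔE = 25.36 − 0.00 = 25.36 kJ/mol; chair II is more stable.

25.36 kJ/mol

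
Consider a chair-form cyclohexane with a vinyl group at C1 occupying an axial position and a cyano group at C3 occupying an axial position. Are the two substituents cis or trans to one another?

C1 and C3 have the same parity, so their axial bonds point in the same direction.
With same-parity carbons, two substituents on the same face are both axial or both equatorial; opposite faces give one of each.
Here the groups are axial/axial → same face → cis.

cis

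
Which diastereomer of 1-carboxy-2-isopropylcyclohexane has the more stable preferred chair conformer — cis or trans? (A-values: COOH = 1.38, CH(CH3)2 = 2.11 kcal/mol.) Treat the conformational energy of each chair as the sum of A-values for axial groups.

At 1,2 positions (parity opposite): cis → (a,e or e,a); trans → (e,e or a,a).
Best chair for cis: E = 1.38 kcal/mol; best chair for trans: E = 0.00 kcal/mol.
The trans isomer is lower by 1.38 kcal/mol.

trans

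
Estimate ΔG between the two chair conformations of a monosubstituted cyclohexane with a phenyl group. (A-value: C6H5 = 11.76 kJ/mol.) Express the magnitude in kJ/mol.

A monosubstituted cyclohexane has one chair with the phenyl group axial (E = A = 11.76 kJ/mol) and one with it equatorial (E = 0).
ΔE = 11.76 − 0 = 11.76 kJ/mol.

11.76 kJ/mol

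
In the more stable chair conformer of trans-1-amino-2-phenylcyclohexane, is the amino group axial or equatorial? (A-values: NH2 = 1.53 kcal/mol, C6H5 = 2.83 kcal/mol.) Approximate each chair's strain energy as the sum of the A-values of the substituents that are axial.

equatorial

C1 and C2 have opposite parity, so for the trans isomer the two substituents are e,e in one chair and a,a in the other.
Chair I (amino axial, phenyl axial): E = 4.36 kcal/mol.
Chair II (amino equatorial, phenyl equatorial): E = 0.00 kcal/mol.
Chair II is the more stable (lower-energy) conformer, and in that chair the amino group is equatorial.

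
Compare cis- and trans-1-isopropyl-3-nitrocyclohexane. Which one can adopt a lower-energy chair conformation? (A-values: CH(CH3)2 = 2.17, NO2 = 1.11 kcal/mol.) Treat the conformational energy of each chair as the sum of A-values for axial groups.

cis

At 1,3 positions (parity same): cis → (e,e or a,a); trans → (a,e or e,a).
Best chair for cis: E = 0.00 kcal/mol; best chair for trans: E = 1.11 kcal/mol.
The cis isomer is lower by 1.11 kcal/mol.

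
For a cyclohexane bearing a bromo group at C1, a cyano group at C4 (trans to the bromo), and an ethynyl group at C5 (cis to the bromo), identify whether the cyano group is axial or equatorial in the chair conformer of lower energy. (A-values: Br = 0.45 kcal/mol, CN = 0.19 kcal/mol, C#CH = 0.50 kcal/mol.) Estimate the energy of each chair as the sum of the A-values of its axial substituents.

Chair I (bromo axial, cyano axial, ethynyl axial): E = 1.14 kcal/mol.
Chair II (bromo equatorial, cyano equatorial, ethynyl equatorial): E = 0.00 kcal/mol.
Chair II is the more stable (lower-energy) conformer, and in that chair the cyano group is equatorial.

equatorial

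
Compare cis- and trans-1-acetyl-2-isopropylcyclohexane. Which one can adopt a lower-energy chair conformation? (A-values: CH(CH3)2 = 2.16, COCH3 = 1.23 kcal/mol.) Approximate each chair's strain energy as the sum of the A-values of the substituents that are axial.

trans

At 1,2 positions (parity opposite): cis → (a,e or e,a); trans → (e,e or a,a).
Best chair for cis: E = 1.23 kcal/mol; best chair for trans: E = 0.00 kcal/mol.
The trans isomer is lower by 1.23 kcal/mol.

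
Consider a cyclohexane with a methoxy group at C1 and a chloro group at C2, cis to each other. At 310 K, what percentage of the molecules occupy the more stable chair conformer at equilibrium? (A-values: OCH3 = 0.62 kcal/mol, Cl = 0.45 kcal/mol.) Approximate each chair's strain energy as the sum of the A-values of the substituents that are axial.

C1 and C2 have opposite parity, so for the cis isomer the two substituents are one axial and one equatorial in each chair.
Chair I (methoxy axial, chloro equatorial): E = 0.62 kcal/mol; chair II (methoxy equatorial, chloro axial): E = 0.45 kcal/mol.
ΔG = 0.17 kcal/mol between the two chairs.
K = exp(ΔG/RT) with R = 1.987×10⁻³ kcal mol⁻¹ K⁻¹ and T = 310 K gives K ≈ 1.32.
Fraction in the lower-energy chair = K/(K+1) = 56.9%.

56.9%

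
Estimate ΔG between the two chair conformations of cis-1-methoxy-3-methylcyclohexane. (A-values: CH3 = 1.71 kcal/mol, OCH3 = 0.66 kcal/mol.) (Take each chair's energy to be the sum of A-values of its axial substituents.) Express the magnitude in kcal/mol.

C1 and C3 have the same parity, so for the cis isomer the two substituents are e,e in one chair and a,a in the other.
Chair I (methyl axial, methoxy axial): E = 2.37 kcal/mol.
Chair II (methyl equatorial, methoxy equatorial): E = 0.00 kcal/mol.
ΔE = 2.37 − 0.00 = 2.37 kcal/mol; chair II is more stable.

2.37 kcal/mol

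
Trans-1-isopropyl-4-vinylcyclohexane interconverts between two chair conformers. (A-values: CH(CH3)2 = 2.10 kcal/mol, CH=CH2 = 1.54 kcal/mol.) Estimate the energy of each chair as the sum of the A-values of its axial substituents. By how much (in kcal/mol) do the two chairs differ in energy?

3.64 kcal/mol

C1 and C4 have opposite parity, so for the trans isomer the two substituents are e,e in one chair and a,a in the other.
Chair I (isopropyl axial, vinyl axial): E = 3.64 kcal/mol.
Chair II (isopropyl equatorial, vinyl equatorial): E = 0.00 kcal/mol.
ΔE = 3.64 − 0.00 = 3.64 kcal/mol; chair II is more stable.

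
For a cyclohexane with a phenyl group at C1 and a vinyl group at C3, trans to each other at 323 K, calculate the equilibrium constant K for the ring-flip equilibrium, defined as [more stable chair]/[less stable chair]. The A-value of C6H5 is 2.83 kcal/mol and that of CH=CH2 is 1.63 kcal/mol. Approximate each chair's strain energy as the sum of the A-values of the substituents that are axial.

K ≈ 6.49

C1 and C3 have the same parity, so for the trans isomer the two substituents are one axial and one equatorial in each chair.
Chair I (phenyl axial, vinyl equatorial): E = 2.83 kcal/mol; chair II (phenyl equatorial, vinyl axial): E = 1.63 kcal/mol.
ΔG = 1.20 kcal/mol between the two chairs.
K = exp(ΔG/RT) with R = 1.987×10⁻³ kcal mol⁻¹ K⁻¹ and T = 323 K gives K ≈ 6.49.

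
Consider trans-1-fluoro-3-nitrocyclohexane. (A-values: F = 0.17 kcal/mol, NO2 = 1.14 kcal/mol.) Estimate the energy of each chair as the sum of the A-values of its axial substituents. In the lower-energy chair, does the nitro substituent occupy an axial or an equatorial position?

equatorial

C1 and C3 have the same parity, so for the trans isomer the two substituents are one axial and one equatorial in each chair.
Chair I (fluoro axial, nitro equatorial): E = 0.17 kcal/mol.
Chair II (fluoro equatorial, nitro axial): E = 1.14 kcal/mol.
Chair I is the more stable (lower-energy) conformer, and in that chair the nitro group is equatorial.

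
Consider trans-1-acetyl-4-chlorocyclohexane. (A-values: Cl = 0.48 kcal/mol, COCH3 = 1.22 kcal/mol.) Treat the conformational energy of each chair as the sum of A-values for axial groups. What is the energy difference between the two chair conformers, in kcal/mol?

1.70 kcal/mol

C1 and C4 have opposite parity, so for the trans isomer the two substituents are e,e in one chair and a,a in the other.
Chair I (chloro axial, acetyl axial): E = 1.70 kcal/mol.
Chair II (chloro equatorial, acetyl equatorial): E = 0.00 kcal/mol.
ΔE = 1.70 − 0.00 = 1.70 kcal/mol; chair II is more stable.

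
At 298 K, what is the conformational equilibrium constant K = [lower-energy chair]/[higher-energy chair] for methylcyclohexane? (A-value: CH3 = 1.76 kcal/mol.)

One chair has the methyl group axial (E = 1.76 kcal/mol) and the other has it equatorial (E = 0).
ΔG = 1.76 kcal/mol between the two chairs.
K = exp(ΔG/RT) with R = 1.987×10⁻³ kcal mol⁻¹ K⁻¹ and T = 298 K gives K ≈ 19.5.

K ≈ 19.5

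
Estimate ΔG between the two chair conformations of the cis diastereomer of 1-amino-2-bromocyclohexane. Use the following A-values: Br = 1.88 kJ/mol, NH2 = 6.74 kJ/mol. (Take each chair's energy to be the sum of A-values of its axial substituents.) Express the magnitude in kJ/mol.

4.86 kJ/mol

C1 and C2 have opposite parity, so for the cis isomer the two substituents are one axial and one equatorial in each chair.
Chair I (bromo axial, amino equatorial): E = 1.88 kJ/mol.
Chair II (bromo equatorial, amino axial): E = 6.74 kJ/mol.
ΔE = 6.74 − 1.88 = 4.86 kJ/mol; chair I is more stable.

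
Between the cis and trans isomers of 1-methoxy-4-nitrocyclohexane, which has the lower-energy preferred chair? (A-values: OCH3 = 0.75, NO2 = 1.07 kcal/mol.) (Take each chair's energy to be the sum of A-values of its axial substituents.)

At 1,4 positions (parity opposite): cis → (a,e or e,a); trans → (e,e or a,a).
Best chair for cis: E = 0.75 kcal/mol; best chair for trans: E = 0.00 kcal/mol.
The trans isomer is lower by 0.75 kcal/mol.

trans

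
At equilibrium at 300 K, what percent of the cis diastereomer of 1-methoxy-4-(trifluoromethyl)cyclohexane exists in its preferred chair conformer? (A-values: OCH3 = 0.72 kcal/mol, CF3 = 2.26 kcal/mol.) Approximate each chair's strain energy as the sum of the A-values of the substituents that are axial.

C1 and C4 have opposite parity, so for the cis isomer the two substituents are one axial and one equatorial in each chair.
Chair I (methoxy axial, trifluoromethyl equatorial): E = 0.72 kcal/mol; chair II (methoxy equatorial, trifluoromethyl axial): E = 2.26 kcal/mol.
ΔG = 1.54 kcal/mol between the two chairs.
K = exp(ΔG/RT) with R = 1.987×10⁻³ kcal mol⁻¹ K⁻¹ and T = 300 K gives K ≈ 13.2.
Fraction in the lower-energy chair = K/(K+1) = 93.0%.

93.0%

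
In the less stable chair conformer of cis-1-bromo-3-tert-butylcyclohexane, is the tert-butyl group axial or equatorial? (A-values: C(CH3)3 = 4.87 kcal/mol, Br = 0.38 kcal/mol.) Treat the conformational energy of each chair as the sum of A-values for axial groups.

axial

C1 and C3 have the same parity, so for the cis isomer the two substituents are e,e in one chair and a,a in the other.
Chair I (tert-butyl axial, bromo axial): E = 5.25 kcal/mol.
Chair II (tert-butyl equatorial, bromo equatorial): E = 0.00 kcal/mol.
Chair I is the less stable (higher-energy) conformer, and in that chair the tert-butyl group is axial.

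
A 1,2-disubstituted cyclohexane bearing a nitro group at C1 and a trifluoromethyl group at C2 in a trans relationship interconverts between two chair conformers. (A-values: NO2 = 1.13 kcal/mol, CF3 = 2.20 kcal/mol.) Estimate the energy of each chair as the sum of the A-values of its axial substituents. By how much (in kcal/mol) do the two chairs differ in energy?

3.33 kcal/mol

C1 and C2 have opposite parity, so for the trans isomer the two substituents are e,e in one chair and a,a in the other.
Chair I (nitro axial, trifluoromethyl axial): E = 3.33 kcal/mol.
Chair II (nitro equatorial, trifluoromethyl equatorial): E = 0.00 kcal/mol.
ΔE = 3.33 − 0.00 = 3.33 kcal/mol; chair II is more stable.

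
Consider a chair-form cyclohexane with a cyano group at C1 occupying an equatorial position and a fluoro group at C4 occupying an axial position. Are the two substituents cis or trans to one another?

cis

C1 and C4 have opposite parity, so their axial bonds point in opposite directions.
With opposite-parity carbons, two substituents on the same face are one axial and one equatorial; opposite faces give both axial or both equatorial.
Here the groups are equatorial/axial → same face → cis.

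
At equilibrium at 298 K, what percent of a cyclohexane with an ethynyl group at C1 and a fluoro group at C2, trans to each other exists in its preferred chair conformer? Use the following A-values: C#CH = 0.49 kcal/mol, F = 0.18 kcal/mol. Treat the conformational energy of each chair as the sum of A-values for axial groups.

C1 and C2 have opposite parity, so for the trans isomer the two substituents are e,e in one chair and a,a in the other.
Chair I (ethynyl axial, fluoro axial): E = 0.67 kcal/mol; chair II (ethynyl equatorial, fluoro equatorial): E = 0.00 kcal/mol.
ΔG = 0.67 kcal/mol between the two chairs.
K = exp(ΔG/RT) with R = 1.987×10⁻³ kcal mol⁻¹ K⁻¹ and T = 298 K gives K ≈ 3.1.
Fraction in the lower-energy chair = K/(K+1) = 75.6%.

75.6%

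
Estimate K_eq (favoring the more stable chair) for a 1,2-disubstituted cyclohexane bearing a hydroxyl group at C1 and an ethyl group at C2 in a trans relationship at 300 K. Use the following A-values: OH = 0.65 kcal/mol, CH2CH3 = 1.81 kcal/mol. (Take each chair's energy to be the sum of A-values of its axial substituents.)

K ≈ 62.0

C1 and C2 have opposite parity, so for the trans isomer the two substituents are e,e in one chair and a,a in the other.
Chair I (hydroxyl axial, ethyl axial): E = 2.46 kcal/mol; chair II (hydroxyl equatorial, ethyl equatorial): E = 0.00 kcal/mol.
ΔG = 2.46 kcal/mol between the two chairs.
K = exp(ΔG/RT) with R = 1.987×10⁻³ kcal mol⁻¹ K⁻¹ and T = 300 K gives K ≈ 62.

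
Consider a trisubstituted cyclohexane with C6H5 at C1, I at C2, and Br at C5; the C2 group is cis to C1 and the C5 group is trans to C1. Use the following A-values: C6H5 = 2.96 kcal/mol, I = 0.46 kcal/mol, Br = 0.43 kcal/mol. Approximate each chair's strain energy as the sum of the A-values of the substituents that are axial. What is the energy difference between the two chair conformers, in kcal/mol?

Chair I (phenyl axial, iodo equatorial, bromo equatorial): E = 2.96 kcal/mol.
Chair II (phenyl equatorial, iodo axial, bromo axial): E = 0.89 kcal/mol.
ΔE = 2.96 − 0.89 = 2.07 kcal/mol; chair II is more stable.

2.07 kcal/mol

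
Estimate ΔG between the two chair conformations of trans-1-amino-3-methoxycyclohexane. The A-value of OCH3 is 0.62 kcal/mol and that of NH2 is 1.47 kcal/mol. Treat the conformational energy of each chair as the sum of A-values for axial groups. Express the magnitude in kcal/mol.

0.85 kcal/mol

C1 and C3 have the same parity, so for the trans isomer the two substituents are one axial and one equatorial in each chair.
Chair I (methoxy axial, amino equatorial): E = 0.62 kcal/mol.
Chair II (methoxy equatorial, amino axial): E = 1.47 kcal/mol.
ΔE = 1.47 − 0.62 = 0.85 kcal/mol; chair I is more stable.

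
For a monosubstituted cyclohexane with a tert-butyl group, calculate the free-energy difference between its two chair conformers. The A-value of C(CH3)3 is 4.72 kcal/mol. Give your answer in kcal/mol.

4.72 kcal/mol

A monosubstituted cyclohexane has one chair with the tert-butyl group axial (E = A = 4.72 kcal/mol) and one with it equatorial (E = 0).
ΔE = 4.72 − 0 = 4.72 kcal/mol.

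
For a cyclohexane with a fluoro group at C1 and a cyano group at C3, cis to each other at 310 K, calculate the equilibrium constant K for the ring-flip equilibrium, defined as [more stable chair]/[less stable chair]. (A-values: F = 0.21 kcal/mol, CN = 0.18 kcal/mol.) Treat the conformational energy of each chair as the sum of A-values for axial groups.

C1 and C3 have the same parity, so for the cis isomer the two substituents are e,e in one chair and a,a in the other.
Chair I (fluoro axial, cyano axial): E = 0.39 kcal/mol; chair II (fluoro equatorial, cyano equatorial): E = 0.00 kcal/mol.
ΔG = 0.39 kcal/mol between the two chairs.
K = exp(ΔG/RT) with R = 1.987×10⁻³ kcal mol⁻¹ K⁻¹ and T = 310 K gives K ≈ 1.88.

K ≈ 1.88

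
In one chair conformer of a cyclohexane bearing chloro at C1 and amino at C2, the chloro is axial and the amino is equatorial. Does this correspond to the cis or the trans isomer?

cis

C1 and C2 have opposite parity, so their axial bonds point in opposite directions.
With opposite-parity carbons, two substituents on the same face are one axial and one equatorial; opposite faces give both axial or both equatorial.
Here the groups are axial/equatorial → same face → cis.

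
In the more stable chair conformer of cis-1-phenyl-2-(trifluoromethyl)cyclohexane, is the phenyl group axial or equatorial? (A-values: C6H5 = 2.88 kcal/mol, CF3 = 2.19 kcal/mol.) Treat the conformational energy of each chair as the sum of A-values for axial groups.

C1 and C2 have opposite parity, so for the cis isomer the two substituents are one axial and one equatorial in each chair.
Chair I (phenyl axial, trifluoromethyl equatorial): E = 2.88 kcal/mol.
Chair II (phenyl equatorial, trifluoromethyl axial): E = 2.19 kcal/mol.
Chair II is the more stable (lower-energy) conformer, and in that chair the phenyl group is equatorial.

equatorial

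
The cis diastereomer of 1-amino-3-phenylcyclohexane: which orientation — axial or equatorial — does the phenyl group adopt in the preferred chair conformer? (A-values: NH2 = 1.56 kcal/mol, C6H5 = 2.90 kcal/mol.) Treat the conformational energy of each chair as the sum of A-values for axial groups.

equatorial

C1 and C3 have the same parity, so for the cis isomer the two substituents are e,e in one chair and a,a in the other.
Chair I (amino axial, phenyl axial): E = 4.46 kcal/mol.
Chair II (amino equatorial, phenyl equatorial): E = 0.00 kcal/mol.
Chair II is the more stable (lower-energy) conformer, and in that chair the phenyl group is equatorial.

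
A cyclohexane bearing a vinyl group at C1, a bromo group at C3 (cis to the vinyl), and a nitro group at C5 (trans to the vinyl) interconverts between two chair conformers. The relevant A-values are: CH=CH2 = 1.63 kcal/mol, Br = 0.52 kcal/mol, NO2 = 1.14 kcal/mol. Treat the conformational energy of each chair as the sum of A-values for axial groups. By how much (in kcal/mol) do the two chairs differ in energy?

1.01 kcal/mol

Chair I (vinyl axial, bromo axial, nitro equatorial): E = 2.15 kcal/mol.
Chair II (vinyl equatorial, bromo equatorial, nitro axial): E = 1.14 kcal/mol.
ΔE = 2.15 − 1.14 = 1.01 kcal/mol; chair II is more stable.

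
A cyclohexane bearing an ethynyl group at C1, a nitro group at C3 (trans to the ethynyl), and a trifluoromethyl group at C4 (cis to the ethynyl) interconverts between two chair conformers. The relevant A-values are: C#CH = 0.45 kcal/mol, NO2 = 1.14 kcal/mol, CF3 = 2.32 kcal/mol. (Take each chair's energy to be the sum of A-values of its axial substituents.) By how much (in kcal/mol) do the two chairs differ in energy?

Chair I (ethynyl axial, nitro equatorial, trifluoromethyl equatorial): E = 0.45 kcal/mol.
Chair II (ethynyl equatorial, nitro axial, trifluoromethyl axial): E = 3.46 kcal/mol.
ΔE = 3.46 − 0.45 = 3.01 kcal/mol; chair I is more stable.

3.01 kcal/mol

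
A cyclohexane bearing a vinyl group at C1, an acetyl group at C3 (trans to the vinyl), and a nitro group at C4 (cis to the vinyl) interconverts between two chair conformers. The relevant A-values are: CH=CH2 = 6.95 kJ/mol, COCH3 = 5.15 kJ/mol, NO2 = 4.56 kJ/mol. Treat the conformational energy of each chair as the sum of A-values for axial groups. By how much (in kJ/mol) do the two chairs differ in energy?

2.76 kJ/mol

Chair I (vinyl axial, acetyl equatorial, nitro equatorial): E = 6.95 kJ/mol.
Chair II (vinyl equatorial, acetyl axial, nitro axial): E = 9.71 kJ/mol.
ΔE = 9.71 − 6.95 = 2.76 kJ/mol; chair I is more stable.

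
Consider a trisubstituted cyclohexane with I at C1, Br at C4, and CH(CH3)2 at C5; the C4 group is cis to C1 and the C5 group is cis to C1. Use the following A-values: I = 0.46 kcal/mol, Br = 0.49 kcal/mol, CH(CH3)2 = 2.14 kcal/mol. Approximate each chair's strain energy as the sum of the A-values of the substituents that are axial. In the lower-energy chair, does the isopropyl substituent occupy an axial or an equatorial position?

Chair I (iodo axial, bromo equatorial, isopropyl axial): E = 2.60 kcal/mol.
Chair II (iodo equatorial, bromo axial, isopropyl equatorial): E = 0.49 kcal/mol.
Chair II is the more stable (lower-energy) conformer, and in that chair the isopropyl group is equatorial.

equatorial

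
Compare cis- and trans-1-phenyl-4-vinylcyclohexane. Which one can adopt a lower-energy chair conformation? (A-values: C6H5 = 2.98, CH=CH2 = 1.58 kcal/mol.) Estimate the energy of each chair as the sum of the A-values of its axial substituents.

At 1,4 positions (parity opposite): cis → (a,e or e,a); trans → (e,e or a,a).
Best chair for cis: E = 1.58 kcal/mol; best chair for trans: E = 0.00 kcal/mol.
The trans isomer is lower by 1.58 kcal/mol.

trans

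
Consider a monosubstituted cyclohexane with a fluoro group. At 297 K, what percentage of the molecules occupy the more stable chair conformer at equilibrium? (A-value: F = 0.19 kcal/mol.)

One chair has the fluoro group axial (E = 0.19 kcal/mol) and the other has it equatorial (E = 0).
ΔG = 0.19 kcal/mol between the two chairs.
K = exp(ΔG/RT) with R = 1.987×10⁻³ kcal mol⁻¹ K⁻¹ and T = 297 K gives K ≈ 1.38.
Fraction in the lower-energy chair = K/(K+1) = 58.0%.

58.0%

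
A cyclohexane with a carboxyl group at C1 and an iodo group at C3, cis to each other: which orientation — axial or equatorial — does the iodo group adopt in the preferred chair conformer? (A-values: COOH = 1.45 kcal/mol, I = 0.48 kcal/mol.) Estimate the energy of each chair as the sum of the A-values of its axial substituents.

equatorial

C1 and C3 have the same parity, so for the cis isomer the two substituents are e,e in one chair and a,a in the other.
Chair I (carboxyl axial, iodo axial): E = 1.93 kcal/mol.
Chair II (carboxyl equatorial, iodo equatorial): E = 0.00 kcal/mol.
Chair II is the more stable (lower-energy) conformer, and in that chair the iodo group is equatorial.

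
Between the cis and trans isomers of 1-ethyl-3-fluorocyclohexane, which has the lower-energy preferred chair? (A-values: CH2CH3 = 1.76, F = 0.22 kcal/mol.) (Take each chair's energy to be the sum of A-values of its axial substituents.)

cis

At 1,3 positions (parity same): cis → (e,e or a,a); trans → (a,e or e,a).
Best chair for cis: E = 0.00 kcal/mol; best chair for trans: E = 0.22 kcal/mol.
The cis isomer is lower by 0.22 kcal/mol.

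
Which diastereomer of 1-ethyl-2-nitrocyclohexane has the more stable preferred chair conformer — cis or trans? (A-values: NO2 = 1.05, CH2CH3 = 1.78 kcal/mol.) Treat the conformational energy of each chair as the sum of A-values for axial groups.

At 1,2 positions (parity opposite): cis → (a,e or e,a); trans → (e,e or a,a).
Best chair for cis: E = 1.05 kcal/mol; best chair for trans: E = 0.00 kcal/mol.
The trans isomer is lower by 1.05 kcal/mol.

trans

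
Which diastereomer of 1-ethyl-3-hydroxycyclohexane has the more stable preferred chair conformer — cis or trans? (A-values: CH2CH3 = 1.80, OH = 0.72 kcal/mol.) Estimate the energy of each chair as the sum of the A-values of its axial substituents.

cis

At 1,3 positions (parity same): cis → (e,e or a,a); trans → (a,e or e,a).
Best chair for cis: E = 0.00 kcal/mol; best chair for trans: E = 0.72 kcal/mol.
The cis isomer is lower by 0.72 kcal/mol.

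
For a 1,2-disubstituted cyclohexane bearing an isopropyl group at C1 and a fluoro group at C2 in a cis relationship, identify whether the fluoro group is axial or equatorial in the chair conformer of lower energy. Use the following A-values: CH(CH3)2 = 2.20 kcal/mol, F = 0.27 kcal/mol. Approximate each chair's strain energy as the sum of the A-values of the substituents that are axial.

axial

C1 and C2 have opposite parity, so for the cis isomer the two substituents are one axial and one equatorial in each chair.
Chair I (isopropyl axial, fluoro equatorial): E = 2.20 kcal/mol.
Chair II (isopropyl equatorial, fluoro axial): E = 0.27 kcal/mol.
Chair II is the more stable (lower-energy) conformer, and in that chair the fluoro group is axial.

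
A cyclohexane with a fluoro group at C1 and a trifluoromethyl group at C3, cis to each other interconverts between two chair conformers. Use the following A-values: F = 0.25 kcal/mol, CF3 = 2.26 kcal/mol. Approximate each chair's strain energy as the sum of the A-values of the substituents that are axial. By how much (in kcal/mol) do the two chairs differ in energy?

2.51 kcal/mol

C1 and C3 have the same parity, so for the cis isomer the two substituents are e,e in one chair and a,a in the other.
Chair I (fluoro axial, trifluoromethyl axial): E = 2.51 kcal/mol.
Chair II (fluoro equatorial, trifluoromethyl equatorial): E = 0.00 kcal/mol.
ΔE = 2.51 − 0.00 = 2.51 kcal/mol; chair II is more stable.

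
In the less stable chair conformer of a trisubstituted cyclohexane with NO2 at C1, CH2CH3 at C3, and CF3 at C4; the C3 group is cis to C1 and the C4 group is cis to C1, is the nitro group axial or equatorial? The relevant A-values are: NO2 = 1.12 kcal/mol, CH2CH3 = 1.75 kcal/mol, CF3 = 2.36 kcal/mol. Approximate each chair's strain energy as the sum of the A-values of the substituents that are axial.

axial

Chair I (nitro axial, ethyl axial, trifluoromethyl equatorial): E = 2.87 kcal/mol.
Chair II (nitro equatorial, ethyl equatorial, trifluoromethyl axial): E = 2.36 kcal/mol.
Chair I is the less stable (higher-energy) conformer, and in that chair the nitro group is axial.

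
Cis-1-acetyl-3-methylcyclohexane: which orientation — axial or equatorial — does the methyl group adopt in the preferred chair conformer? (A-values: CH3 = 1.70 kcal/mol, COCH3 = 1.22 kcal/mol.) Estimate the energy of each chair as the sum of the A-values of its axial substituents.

C1 and C3 have the same parity, so for the cis isomer the two substituents are e,e in one chair and a,a in the other.
Chair I (methyl axial, acetyl axial): E = 2.92 kcal/mol.
Chair II (methyl equatorial, acetyl equatorial): E = 0.00 kcal/mol.
Chair II is the more stable (lower-energy) conformer, and in that chair the methyl group is equatorial.

equatorial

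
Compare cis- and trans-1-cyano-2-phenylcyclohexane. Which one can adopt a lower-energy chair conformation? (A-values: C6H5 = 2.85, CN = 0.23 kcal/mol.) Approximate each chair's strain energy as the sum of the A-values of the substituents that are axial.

trans

At 1,2 positions (parity opposite): cis → (a,e or e,a); trans → (e,e or a,a).
Best chair for cis: E = 0.23 kcal/mol; best chair for trans: E = 0.00 kcal/mol.
The trans isomer is lower by 0.23 kcal/mol.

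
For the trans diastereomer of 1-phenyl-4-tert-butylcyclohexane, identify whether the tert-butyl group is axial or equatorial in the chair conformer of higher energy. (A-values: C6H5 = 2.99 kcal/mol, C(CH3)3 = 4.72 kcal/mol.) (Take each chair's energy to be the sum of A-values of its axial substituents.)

C1 and C4 have opposite parity, so for the trans isomer the two substituents are e,e in one chair and a,a in the other.
Chair I (phenyl axial, tert-butyl axial): E = 7.71 kcal/mol.
Chair II (phenyl equatorial, tert-butyl equatorial): E = 0.00 kcal/mol.
Chair I is the less stable (higher-energy) conformer, and in that chair the tert-butyl group is axial.

axial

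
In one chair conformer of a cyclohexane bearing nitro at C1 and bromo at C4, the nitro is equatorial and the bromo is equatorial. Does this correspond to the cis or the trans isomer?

C1 and C4 have opposite parity, so their axial bonds point in opposite directions.
With opposite-parity carbons, two substituents on the same face are one axial and one equatorial; opposite faces give both axial or both equatorial.
Here the groups are equatorial/equatorial → opposite face → trans.

trans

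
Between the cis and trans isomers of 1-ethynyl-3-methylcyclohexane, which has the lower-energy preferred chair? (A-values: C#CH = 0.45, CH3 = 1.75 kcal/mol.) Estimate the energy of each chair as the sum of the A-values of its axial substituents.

At 1,3 positions (parity same): cis → (e,e or a,a); trans → (a,e or e,a).
Best chair for cis: E = 0.00 kcal/mol; best chair for trans: E = 0.45 kcal/mol.
The cis isomer is lower by 0.45 kcal/mol.

cis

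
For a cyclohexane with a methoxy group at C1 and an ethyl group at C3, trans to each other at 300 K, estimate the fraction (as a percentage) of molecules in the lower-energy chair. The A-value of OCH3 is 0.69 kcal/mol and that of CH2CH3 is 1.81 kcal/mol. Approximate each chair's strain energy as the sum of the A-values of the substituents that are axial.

C1 and C3 have the same parity, so for the trans isomer the two substituents are one axial and one equatorial in each chair.
Chair I (methoxy axial, ethyl equatorial): E = 0.69 kcal/mol; chair II (methoxy equatorial, ethyl axial): E = 1.81 kcal/mol.
ΔG = 1.12 kcal/mol between the two chairs.
K = exp(ΔG/RT) with R = 1.987×10⁻³ kcal mol⁻¹ K⁻¹ and T = 300 K gives K ≈ 6.55.
Fraction in the lower-energy chair = K/(K+1) = 86.7%.

86.7%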